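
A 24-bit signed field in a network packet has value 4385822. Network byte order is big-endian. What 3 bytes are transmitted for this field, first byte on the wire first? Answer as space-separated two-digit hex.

4385822 in hexadecimal, padded to 24 bits, is 0x42EC1E.
Split into bytes (most-significant first): 42 EC 1E.
Big-endian: lowest address holds the most-significant byte.
So the memory order matches the most-significant-first order: 42 EC 1E.

42 EC 1E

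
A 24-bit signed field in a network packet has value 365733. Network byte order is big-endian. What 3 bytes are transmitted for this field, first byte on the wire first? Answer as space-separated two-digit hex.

05 94 A5

365733 in hexadecimal, padded to 24 bits, is 0x0594A5.
Split into bytes (most-significant first): 05 94 A5.
Big-endian stores the most-significant byte at the lowest address.
So the memory order matches the most-significant-first order: 05 94 A5.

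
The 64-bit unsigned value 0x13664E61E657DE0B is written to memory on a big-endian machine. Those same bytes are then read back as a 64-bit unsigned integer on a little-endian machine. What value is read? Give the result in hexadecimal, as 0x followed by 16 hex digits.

Stored big-endian, the bytes at ascending addresses are 13 66 4E 61 E6 57 DE 0B.
Read back as little-endian, the first byte is least significant, giving 0x0BDE57E6614E6613.

0x0BDE57E6614E6613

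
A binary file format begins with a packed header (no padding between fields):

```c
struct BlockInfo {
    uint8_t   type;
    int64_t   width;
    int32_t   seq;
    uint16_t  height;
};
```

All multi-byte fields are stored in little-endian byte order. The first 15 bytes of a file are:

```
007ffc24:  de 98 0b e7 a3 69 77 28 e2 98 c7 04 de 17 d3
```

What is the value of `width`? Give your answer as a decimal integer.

`width` follows `type` (1 byte), so it starts at byte offset 1 and occupies 8 bytes.
Bytes at offsets 1..8: 98 0B E7 A3 69 77 28 E2.
In little-endian order the low byte comes first in memory.
Reassemble most-significant byte first: E2 28 77 69 A3 E7 0B 98 → 0xE2287769A3E70B98.
Top bit is set, so as a signed 64-bit value this is 0xE2287769A3E70B98 − 2^64 = -2150337526464312424.

-2150337526464312424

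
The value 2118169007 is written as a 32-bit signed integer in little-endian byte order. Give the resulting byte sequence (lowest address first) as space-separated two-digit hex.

2118169007 in hexadecimal, padded to 32 bits, is 0x7E40B1AF.
Split into bytes (most-significant first): 7E 40 B1 AF.
Little-endian: lowest address holds the least-significant byte.
So at ascending addresses the bytes are AF B1 40 7E.

AF B1 40 7E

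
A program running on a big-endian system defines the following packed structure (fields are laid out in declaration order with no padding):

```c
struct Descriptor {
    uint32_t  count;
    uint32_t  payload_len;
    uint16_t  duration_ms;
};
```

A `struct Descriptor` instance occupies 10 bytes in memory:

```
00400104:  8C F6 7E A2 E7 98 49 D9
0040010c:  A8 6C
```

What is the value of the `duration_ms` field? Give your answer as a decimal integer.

`duration_ms` follows `count` (4 B), `payload_len` (4 B), so it starts at offset 4 + 4 = 8 and occupies 2 bytes.
Bytes at offsets 8..9: A8 6C.
Big-endian stores the most-significant byte at the lowest address.
The bytes are already most-significant first: 0xA86C.
0xA86C = 43116.

43116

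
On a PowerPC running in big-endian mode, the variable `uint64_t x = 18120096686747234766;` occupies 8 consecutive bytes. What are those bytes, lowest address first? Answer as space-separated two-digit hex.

FB 77 83 EE A5 4D 31 CE

18120096686747234766 in hexadecimal, padded to 64 bits, is 0xFB7783EEA54D31CE.
Split into bytes (most-significant first): FB 77 83 EE A5 4D 31 CE.
In big-endian order the high byte comes first in memory.
So the memory order matches the most-significant-first order: FB 77 83 EE A5 4D 31 CE.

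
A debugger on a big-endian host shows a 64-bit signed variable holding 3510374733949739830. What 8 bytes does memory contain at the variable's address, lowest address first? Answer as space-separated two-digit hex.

30 B7 5B 38 C5 94 A3 36

3510374733949739830 in hexadecimal, padded to 64 bits, is 0x30B75B38C594A336.
Split into bytes (most-significant first): 30 B7 5B 38 C5 94 A3 36.
Big-endian stores the most-significant byte at the lowest address.
So the memory order matches the most-significant-first order: 30 B7 5B 38 C5 94 A3 36.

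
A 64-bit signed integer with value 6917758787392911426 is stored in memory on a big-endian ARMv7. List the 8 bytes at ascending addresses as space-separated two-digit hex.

60 00 D0 F7 1C 64 38 42

6917758787392911426 in hexadecimal, padded to 64 bits, is 0x6000D0F71C643842.
Split into bytes (most-significant first): 60 00 D0 F7 1C 64 38 42.
Big-endian: lowest address holds the most-significant byte.
So the memory order matches the most-significant-first order: 60 00 D0 F7 1C 64 38 42.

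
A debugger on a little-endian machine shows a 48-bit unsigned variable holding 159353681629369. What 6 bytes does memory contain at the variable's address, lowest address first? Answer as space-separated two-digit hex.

159353681629369 in hexadecimal, padded to 48 bits, is 0x90EE6B9650B9.
Split into bytes (most-significant first): 90 EE 6B 96 50 B9.
In little-endian order the low byte comes first in memory.
So at ascending addresses the bytes are B9 50 96 6B EE 90.

B9 50 96 6B EE 90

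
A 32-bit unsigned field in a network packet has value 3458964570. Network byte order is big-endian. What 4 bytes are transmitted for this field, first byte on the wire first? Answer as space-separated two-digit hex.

3458964570 in hexadecimal, padded to 32 bits, is 0xCE2B9C5A.
Split into bytes (most-significant first): CE 2B 9C 5A.
In big-endian order the high byte comes first in memory.
So the memory order matches the most-significant-first order: CE 2B 9C 5A.

CE 2B 9C 5A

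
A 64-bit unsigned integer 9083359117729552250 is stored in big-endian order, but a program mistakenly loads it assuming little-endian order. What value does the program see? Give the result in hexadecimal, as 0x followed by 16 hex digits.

0x7A5793EBFD920E7E

9083359117729552250 in 64-bit hexadecimal is 0x7E0E92FDEB93577A.
Stored big-endian, the bytes at ascending addresses are 7E 0E 92 FD EB 93 57 7A.
Read back as little-endian, the first byte is least significant, giving 0x7A5793EBFD920E7E.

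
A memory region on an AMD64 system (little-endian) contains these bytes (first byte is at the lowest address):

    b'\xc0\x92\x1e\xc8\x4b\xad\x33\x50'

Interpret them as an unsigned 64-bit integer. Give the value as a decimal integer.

5779153287838077632

Little-endian stores the least-significant byte at the lowest address.
Reassemble most-significant byte first: 50 33 AD 4B C8 1E 92 C0 → 0x5033AD4BC81E92C0.
0x5033AD4BC81E92C0 = 5779153287838077632.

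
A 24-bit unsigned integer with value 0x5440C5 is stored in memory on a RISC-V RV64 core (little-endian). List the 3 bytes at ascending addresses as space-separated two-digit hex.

C5 40 54

Split into bytes (most-significant first): 54 40 C5.
In little-endian order the low byte comes first in memory.
So at ascending addresses the bytes are C5 40 54.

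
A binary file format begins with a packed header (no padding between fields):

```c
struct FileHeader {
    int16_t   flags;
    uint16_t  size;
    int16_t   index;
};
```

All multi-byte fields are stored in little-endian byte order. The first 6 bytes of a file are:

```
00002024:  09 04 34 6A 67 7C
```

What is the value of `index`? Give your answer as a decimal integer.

`index` follows `flags` (2 B), `size` (2 B), so it starts at offset 2 + 2 = 4 and occupies 2 bytes.
Bytes at offsets 4..5: 67 7C.
Little-endian stores the least-significant byte at the lowest address.
Reassemble most-significant byte first: 7C 67 → 0x7C67.
0x7C67 = 31847.

31847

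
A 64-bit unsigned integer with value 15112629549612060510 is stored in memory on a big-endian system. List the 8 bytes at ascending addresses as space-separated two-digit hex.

D1 BA D8 81 56 B2 CF 5E

15112629549612060510 in hexadecimal, padded to 64 bits, is 0xD1BAD88156B2CF5E.
Split into bytes (most-significant first): D1 BA D8 81 56 B2 CF 5E.
Big-endian stores the most-significant byte at the lowest address.
So the memory order matches the most-significant-first order: D1 BA D8 81 56 B2 CF 5E.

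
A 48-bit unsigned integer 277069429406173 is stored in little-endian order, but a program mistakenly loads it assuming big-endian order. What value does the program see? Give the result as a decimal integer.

244065446723323

277069429406173 in 48-bit hexadecimal is 0xFBFE40EAF9DD.
Stored little-endian, the bytes at ascending addresses are DD F9 EA 40 FE FB.
Read back as big-endian, the last byte is least significant, giving 0xDDF9EA40FEFB.
0xDDF9EA40FEFB = 244065446723323.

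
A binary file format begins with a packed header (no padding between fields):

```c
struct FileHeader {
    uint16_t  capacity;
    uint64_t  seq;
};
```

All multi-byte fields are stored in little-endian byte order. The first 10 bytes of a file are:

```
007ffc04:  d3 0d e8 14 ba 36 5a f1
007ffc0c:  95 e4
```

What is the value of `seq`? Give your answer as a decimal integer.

`seq` follows `capacity` (2 bytes), so it starts at byte offset 2 and occupies 8 bytes.
Bytes at offsets 2..9: E8 14 BA 36 5A F1 95 E4.
Little-endian stores the least-significant byte at the lowest address.
Reassemble most-significant byte first: E4 95 F1 5A 36 BA 14 E8 → 0xE495F15A36BA14E8.
0xE495F15A36BA14E8 = 16471336581944972520.

16471336581944972520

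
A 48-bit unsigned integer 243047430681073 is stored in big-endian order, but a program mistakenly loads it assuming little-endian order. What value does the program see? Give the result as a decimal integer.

266020692626653

243047430681073 in 48-bit hexadecimal is 0xDD0CE3C4F1F1.
Stored big-endian, the bytes at ascending addresses are DD 0C E3 C4 F1 F1.
Read back as little-endian, the first byte is least significant, giving 0xF1F1C4E30CDD.
0xF1F1C4E30CDD = 266020692626653.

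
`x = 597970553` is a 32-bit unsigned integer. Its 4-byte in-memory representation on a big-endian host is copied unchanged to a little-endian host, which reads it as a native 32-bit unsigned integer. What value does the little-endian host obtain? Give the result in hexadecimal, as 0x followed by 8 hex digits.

597970553 in 32-bit hexadecimal is 0x23A44E79.
Stored big-endian, the bytes at ascending addresses are 23 A4 4E 79.
Read back as little-endian, the first byte is least significant, giving 0x794EA423.

0x794EA423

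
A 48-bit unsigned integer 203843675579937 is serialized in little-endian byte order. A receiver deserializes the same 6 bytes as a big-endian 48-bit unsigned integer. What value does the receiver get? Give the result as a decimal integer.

203843675579937 in 48-bit hexadecimal is 0xB9650DDF6621.
Stored little-endian, the bytes at ascending addresses are 21 66 DF 0D 65 B9.
Read back as big-endian, the last byte is least significant, giving 0x2166DF0D65B9.
0x2166DF0D65B9 = 36725712577977.

36725712577977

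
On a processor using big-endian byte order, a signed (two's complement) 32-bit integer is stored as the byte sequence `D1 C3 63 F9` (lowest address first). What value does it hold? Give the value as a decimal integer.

Big-endian: lowest address holds the most-significant byte.
The bytes are already most-significant first: 0xD1C363F9.
Top bit is set, so as a signed 32-bit value this is 0xD1C363F9 − 2^32 = -775724039.

-775724039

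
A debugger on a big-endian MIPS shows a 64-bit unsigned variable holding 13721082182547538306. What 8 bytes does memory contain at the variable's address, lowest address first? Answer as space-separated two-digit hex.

13721082182547538306 in hexadecimal, padded to 64 bits, is 0xBE6B138C30B00182.
Split into bytes (most-significant first): BE 6B 13 8C 30 B0 01 82.
Big-endian: lowest address holds the most-significant byte.
So the memory order matches the most-significant-first order: BE 6B 13 8C 30 B0 01 82.

BE 6B 13 8C 30 B0 01 82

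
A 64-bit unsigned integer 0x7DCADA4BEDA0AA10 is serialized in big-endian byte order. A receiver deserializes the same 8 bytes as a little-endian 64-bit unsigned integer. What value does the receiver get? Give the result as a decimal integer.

Stored big-endian, the bytes at ascending addresses are 7D CA DA 4B ED A0 AA 10.
Read back as little-endian, the first byte is least significant, giving 0x10AAA0ED4BDACA7D.
0x10AAA0ED4BDACA7D = 1200949191687981693.

1200949191687981693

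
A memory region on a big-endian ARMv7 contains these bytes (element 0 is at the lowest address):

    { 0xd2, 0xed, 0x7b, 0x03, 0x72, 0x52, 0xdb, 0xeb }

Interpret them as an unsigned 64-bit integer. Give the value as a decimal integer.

Big-endian: lowest address holds the most-significant byte.
The bytes are already most-significant first: 0xD2ED7B037252DBEB.
0xD2ED7B037252DBEB = 15198939572178443243.

15198939572178443243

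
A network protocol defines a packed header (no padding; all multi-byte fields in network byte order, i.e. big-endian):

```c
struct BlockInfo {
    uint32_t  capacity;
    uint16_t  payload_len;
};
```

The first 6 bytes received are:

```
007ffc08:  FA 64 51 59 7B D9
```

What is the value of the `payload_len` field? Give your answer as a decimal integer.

31705

`payload_len` follows `capacity` (4 bytes), so it starts at byte offset 4 and occupies 2 bytes.
Bytes at offsets 4..5: 7B D9.
Big-endian: lowest address holds the most-significant byte.
The bytes are already most-significant first: 0x7BD9.
0x7BD9 = 31705.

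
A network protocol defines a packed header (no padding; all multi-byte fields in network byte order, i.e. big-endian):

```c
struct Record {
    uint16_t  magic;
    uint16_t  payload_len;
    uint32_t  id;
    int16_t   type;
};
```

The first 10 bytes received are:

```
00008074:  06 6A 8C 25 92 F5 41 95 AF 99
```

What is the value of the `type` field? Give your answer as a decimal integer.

`type` follows `magic` (2 B), `payload_len` (2 B), `id` (4 B), so it starts at offset 2 + 2 + 4 = 8 and occupies 2 bytes.
Bytes at offsets 8..9: AF 99.
Big-endian stores the most-significant byte at the lowest address.
The bytes are already most-significant first: 0xAF99.
Top bit is set, so as a signed 16-bit value this is 0xAF99 − 2^16 = -20583.

-20583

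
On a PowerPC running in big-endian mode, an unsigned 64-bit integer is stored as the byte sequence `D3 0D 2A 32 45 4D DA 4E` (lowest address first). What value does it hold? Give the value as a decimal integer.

Big-endian stores the most-significant byte at the lowest address.
The bytes are already most-significant first: 0xD30D2A32454DDA4E.
0xD30D2A32454DDA4E = 15207857912099494478.

15207857912099494478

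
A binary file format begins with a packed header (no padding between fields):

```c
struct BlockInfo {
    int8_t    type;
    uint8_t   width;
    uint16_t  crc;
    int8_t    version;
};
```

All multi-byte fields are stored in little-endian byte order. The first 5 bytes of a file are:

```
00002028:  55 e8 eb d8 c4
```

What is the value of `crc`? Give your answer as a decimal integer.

`crc` follows `type` (1 B), `width` (1 B), so it starts at offset 1 + 1 = 2 and occupies 2 bytes.
Bytes at offsets 2..3: EB D8.
Little-endian stores the least-significant byte at the lowest address.
Reassemble most-significant byte first: D8 EB → 0xD8EB.
0xD8EB = 55531.

55531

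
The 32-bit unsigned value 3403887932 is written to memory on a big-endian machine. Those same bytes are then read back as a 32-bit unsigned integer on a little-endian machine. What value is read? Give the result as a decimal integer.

1010164682

3403887932 in 32-bit hexadecimal is 0xCAE3353C.
Stored big-endian, the bytes at ascending addresses are CA E3 35 3C.
Read back as little-endian, the first byte is least significant, giving 0x3C35E3CA.
0x3C35E3CA = 1010164682.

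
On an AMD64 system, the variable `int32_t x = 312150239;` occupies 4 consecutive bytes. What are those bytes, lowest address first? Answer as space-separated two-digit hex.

DF 08 9B 12

312150239 in hexadecimal, padded to 32 bits, is 0x129B08DF.
Split into bytes (most-significant first): 12 9B 08 DF.
In little-endian order the low byte comes first in memory.
So at ascending addresses the bytes are DF 08 9B 12.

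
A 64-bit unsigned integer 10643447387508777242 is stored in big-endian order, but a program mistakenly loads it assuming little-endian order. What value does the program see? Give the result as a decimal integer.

1882792638996788627

10643447387508777242 in 64-bit hexadecimal is 0x93B51F01EE05211A.
Stored big-endian, the bytes at ascending addresses are 93 B5 1F 01 EE 05 21 1A.
Read back as little-endian, the first byte is least significant, giving 0x1A2105EE011FB593.
0x1A2105EE011FB593 = 1882792638996788627.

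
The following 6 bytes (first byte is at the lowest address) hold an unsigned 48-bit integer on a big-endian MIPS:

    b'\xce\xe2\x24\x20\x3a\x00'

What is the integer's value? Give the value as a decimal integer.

Big-endian: lowest address holds the most-significant byte.
The bytes are already most-significant first: 0xCEE224203A00.
0xCEE224203A00 = 227470664022528.

227470664022528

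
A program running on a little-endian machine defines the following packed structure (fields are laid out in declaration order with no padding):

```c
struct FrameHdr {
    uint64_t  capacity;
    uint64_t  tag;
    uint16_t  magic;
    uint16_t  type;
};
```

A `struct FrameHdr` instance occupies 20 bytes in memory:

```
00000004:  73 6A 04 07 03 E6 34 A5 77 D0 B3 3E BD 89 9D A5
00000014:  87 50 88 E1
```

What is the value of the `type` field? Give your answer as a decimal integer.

57736

`type` follows `capacity` (8 B), `tag` (8 B), `magic` (2 B), so it starts at offset 8 + 8 + 2 = 18 and occupies 2 bytes.
Bytes at offsets 18..19: 88 E1.
Little-endian: lowest address holds the least-significant byte.
Reassemble most-significant byte first: E1 88 → 0xE188.
0xE188 = 57736.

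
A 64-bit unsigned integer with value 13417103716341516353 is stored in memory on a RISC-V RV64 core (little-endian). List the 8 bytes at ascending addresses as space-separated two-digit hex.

13417103716341516353 in hexadecimal, padded to 64 bits, is 0xBA3320BE3F1C0841.
Split into bytes (most-significant first): BA 33 20 BE 3F 1C 08 41.
Little-endian: lowest address holds the least-significant byte.
So at ascending addresses the bytes are 41 08 1C 3F BE 20 33 BA.

41 08 1C 3F BE 20 33 BA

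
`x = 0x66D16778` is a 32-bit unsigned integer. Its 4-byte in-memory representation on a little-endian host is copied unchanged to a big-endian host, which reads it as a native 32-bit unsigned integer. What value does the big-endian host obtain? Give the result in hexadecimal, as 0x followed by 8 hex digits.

Stored little-endian, the bytes at ascending addresses are 78 67 D1 66.
Read back as big-endian, the last byte is least significant, giving 0x7867D166.

0x7867D166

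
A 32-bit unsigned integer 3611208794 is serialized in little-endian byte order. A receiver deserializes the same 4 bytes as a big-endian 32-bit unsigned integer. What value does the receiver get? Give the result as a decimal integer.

1521237719

3611208794 in 32-bit hexadecimal is 0xD73EAC5A.
Stored little-endian, the bytes at ascending addresses are 5A AC 3E D7.
Read back as big-endian, the last byte is least significant, giving 0x5AAC3ED7.
0x5AAC3ED7 = 1521237719.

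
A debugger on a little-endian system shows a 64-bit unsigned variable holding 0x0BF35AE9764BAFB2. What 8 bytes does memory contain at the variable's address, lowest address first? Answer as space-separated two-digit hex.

Split into bytes (most-significant first): 0B F3 5A E9 76 4B AF B2.
Little-endian: lowest address holds the least-significant byte.
So at ascending addresses the bytes are B2 AF 4B 76 E9 5A F3 0B.

B2 AF 4B 76 E9 5A F3 0B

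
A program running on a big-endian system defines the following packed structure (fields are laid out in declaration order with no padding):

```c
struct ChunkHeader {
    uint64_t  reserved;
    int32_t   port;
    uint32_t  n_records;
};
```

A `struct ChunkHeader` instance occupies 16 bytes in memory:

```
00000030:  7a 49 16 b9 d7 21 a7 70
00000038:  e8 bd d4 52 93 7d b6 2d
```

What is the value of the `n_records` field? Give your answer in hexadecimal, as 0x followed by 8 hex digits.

`n_records` follows `reserved` (8 B), `port` (4 B), so it starts at offset 8 + 4 = 12 and occupies 4 bytes.
Bytes at offsets 12..15: 93 7D B6 2D.
Big-endian: lowest address holds the most-significant byte.
The bytes are already most-significant first: 0x937DB62D.

0x937DB62D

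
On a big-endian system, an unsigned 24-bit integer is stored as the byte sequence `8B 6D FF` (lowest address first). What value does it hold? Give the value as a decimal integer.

In big-endian order the high byte comes first in memory.
The bytes are already most-significant first: 0x8B6DFF.
0x8B6DFF = 9137663.

9137663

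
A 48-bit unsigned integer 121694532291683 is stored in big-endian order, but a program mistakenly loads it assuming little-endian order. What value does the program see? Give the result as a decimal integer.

109179649371758

121694532291683 in 48-bit hexadecimal is 0x6EAE375E4C63.
Stored big-endian, the bytes at ascending addresses are 6E AE 37 5E 4C 63.
Read back as little-endian, the first byte is least significant, giving 0x634C5E37AE6E.
0x634C5E37AE6E = 109179649371758.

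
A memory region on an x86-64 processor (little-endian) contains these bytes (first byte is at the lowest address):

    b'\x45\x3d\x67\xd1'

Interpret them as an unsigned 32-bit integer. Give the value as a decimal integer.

Little-endian: lowest address holds the least-significant byte.
Reassemble most-significant byte first: D1 67 3D 45 → 0xD1673D45.
0xD1673D45 = 3513204037.

3513204037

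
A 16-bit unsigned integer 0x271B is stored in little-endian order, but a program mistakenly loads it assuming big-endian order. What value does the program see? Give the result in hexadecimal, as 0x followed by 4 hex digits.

0x1B27

Stored little-endian, the bytes at ascending addresses are 1B 27.
Read back as big-endian, the last byte is least significant, giving 0x1B27.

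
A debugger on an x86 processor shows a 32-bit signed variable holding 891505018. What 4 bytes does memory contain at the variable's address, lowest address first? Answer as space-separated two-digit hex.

891505018 in hexadecimal, padded to 32 bits, is 0x3523497A.
Split into bytes (most-significant first): 35 23 49 7A.
In little-endian order the low byte comes first in memory.
So at ascending addresses the bytes are 7A 49 23 35.

7A 49 23 35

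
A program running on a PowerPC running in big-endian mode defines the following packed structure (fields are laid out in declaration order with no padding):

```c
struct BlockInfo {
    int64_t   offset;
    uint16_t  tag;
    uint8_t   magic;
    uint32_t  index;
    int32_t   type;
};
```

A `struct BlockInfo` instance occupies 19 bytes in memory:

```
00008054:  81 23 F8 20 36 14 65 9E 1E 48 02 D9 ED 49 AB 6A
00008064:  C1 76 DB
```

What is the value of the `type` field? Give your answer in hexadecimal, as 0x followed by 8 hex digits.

0x6AC176DB

`type` follows `offset` (8 B), `tag` (2 B), `magic` (1 B), `index` (4 B), so it starts at offset 8 + 2 + 1 + 4 = 15 and occupies 4 bytes.
Bytes at offsets 15..18: 6A C1 76 DB.
Big-endian: lowest address holds the most-significant byte.
The bytes are already most-significant first: 0x6AC176DB.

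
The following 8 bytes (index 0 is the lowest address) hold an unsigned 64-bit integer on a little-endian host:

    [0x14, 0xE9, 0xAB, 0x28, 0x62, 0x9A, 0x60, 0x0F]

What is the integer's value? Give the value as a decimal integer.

Little-endian: lowest address holds the least-significant byte.
Reassemble most-significant byte first: 0F 60 9A 62 28 AB E9 14 → 0x0F609A6228ABE914.
0x0F609A6228ABE914 = 1108055254712969492.

1108055254712969492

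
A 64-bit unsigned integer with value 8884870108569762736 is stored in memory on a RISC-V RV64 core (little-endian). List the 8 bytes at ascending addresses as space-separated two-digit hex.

B0 7B C9 28 4A 66 4D 7B

8884870108569762736 in hexadecimal, padded to 64 bits, is 0x7B4D664A28C97BB0.
Split into bytes (most-significant first): 7B 4D 66 4A 28 C9 7B B0.
Little-endian: lowest address holds the least-significant byte.
So at ascending addresses the bytes are B0 7B C9 28 4A 66 4D 7B.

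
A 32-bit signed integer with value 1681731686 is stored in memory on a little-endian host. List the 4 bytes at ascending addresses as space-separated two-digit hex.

1681731686 in hexadecimal, padded to 32 bits, is 0x643D3066.
Split into bytes (most-significant first): 64 3D 30 66.
In little-endian order the low byte comes first in memory.
So at ascending addresses the bytes are 66 30 3D 64.

66 30 3D 64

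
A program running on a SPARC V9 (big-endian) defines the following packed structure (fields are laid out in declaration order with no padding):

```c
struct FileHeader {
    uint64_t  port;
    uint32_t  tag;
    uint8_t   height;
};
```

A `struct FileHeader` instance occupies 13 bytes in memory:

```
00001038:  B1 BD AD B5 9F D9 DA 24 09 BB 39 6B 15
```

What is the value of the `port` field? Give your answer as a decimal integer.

`port` is the first field, at byte offset 0, occupying 8 bytes.
Bytes at offsets 0..7: B1 BD AD B5 9F D9 DA 24.
In big-endian order the high byte comes first in memory.
The bytes are already most-significant first: 0xB1BDADB59FD9DA24.
0xB1BDADB59FD9DA24 = 12807583910894098980.

12807583910894098980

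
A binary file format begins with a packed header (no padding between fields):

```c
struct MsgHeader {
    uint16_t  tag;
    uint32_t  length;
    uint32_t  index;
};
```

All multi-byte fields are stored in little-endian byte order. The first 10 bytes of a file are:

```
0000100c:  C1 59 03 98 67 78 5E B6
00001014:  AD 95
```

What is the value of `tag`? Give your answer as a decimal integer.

`tag` is the first field, at byte offset 0, occupying 2 bytes.
Bytes at offsets 0..1: C1 59.
Little-endian: lowest address holds the least-significant byte.
Reassemble most-significant byte first: 59 C1 → 0x59C1.
0x59C1 = 22977.

22977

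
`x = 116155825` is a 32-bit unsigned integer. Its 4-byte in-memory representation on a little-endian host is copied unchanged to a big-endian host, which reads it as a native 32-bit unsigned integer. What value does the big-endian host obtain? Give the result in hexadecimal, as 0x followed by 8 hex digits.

0xB165EC06

116155825 in 32-bit hexadecimal is 0x06EC65B1.
Stored little-endian, the bytes at ascending addresses are B1 65 EC 06.
Read back as big-endian, the last byte is least significant, giving 0xB165EC06.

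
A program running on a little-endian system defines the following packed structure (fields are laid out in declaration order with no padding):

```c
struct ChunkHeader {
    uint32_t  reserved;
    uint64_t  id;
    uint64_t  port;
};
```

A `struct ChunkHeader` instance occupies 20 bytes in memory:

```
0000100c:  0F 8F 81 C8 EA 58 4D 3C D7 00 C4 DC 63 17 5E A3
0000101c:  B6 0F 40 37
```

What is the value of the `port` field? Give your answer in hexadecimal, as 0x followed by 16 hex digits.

`port` follows `reserved` (4 B), `id` (8 B), so it starts at offset 4 + 8 = 12 and occupies 8 bytes.
Bytes at offsets 12..19: 63 17 5E A3 B6 0F 40 37.
Little-endian: lowest address holds the least-significant byte.
Reassemble most-significant byte first: 37 40 0F B6 A3 5E 17 63 → 0x37400FB6A35E1763.

0x37400FB6A35E1763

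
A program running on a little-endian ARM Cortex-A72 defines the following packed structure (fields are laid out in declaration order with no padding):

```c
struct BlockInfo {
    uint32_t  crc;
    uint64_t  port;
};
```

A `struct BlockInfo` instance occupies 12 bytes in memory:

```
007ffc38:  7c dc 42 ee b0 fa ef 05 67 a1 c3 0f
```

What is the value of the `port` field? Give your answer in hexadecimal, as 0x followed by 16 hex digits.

`port` follows `crc` (4 bytes), so it starts at byte offset 4 and occupies 8 bytes.
Bytes at offsets 4..11: B0 FA EF 05 67 A1 C3 0F.
In little-endian order the low byte comes first in memory.
Reassemble most-significant byte first: 0F C3 A1 67 05 EF FA B0 → 0x0FC3A16705EFFAB0.

0x0FC3A16705EFFAB0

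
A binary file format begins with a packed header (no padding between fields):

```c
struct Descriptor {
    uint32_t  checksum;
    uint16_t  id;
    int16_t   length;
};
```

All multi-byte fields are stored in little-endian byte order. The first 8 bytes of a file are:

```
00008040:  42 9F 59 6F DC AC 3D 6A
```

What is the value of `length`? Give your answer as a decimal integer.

`length` follows `checksum` (4 B), `id` (2 B), so it starts at offset 4 + 2 = 6 and occupies 2 bytes.
Bytes at offsets 6..7: 3D 6A.
In little-endian order the low byte comes first in memory.
Reassemble most-significant byte first: 6A 3D → 0x6A3D.
0x6A3D = 27197.

27197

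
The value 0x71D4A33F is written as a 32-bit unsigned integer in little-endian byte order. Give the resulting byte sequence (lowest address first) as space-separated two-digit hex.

3F A3 D4 71

Split into bytes (most-significant first): 71 D4 A3 3F.
Little-endian: lowest address holds the least-significant byte.
So at ascending addresses the bytes are 3F A3 D4 71.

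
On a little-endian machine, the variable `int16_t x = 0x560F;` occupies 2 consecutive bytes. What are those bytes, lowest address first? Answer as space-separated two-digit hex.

0F 56

Split into bytes (most-significant first): 56 0F.
Little-endian: lowest address holds the least-significant byte.
So at ascending addresses the bytes are 0F 56.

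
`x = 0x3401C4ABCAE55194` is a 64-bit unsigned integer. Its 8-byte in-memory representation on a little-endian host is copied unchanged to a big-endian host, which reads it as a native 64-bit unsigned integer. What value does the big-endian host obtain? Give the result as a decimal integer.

10687576049354801460

Stored little-endian, the bytes at ascending addresses are 94 51 E5 CA AB C4 01 34.
Read back as big-endian, the last byte is least significant, giving 0x9451E5CAABC40134.
0x9451E5CAABC40134 = 10687576049354801460.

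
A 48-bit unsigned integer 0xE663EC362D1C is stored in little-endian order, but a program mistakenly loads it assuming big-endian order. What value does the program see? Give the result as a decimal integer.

Stored little-endian, the bytes at ascending addresses are 1C 2D 36 EC 63 E6.
Read back as big-endian, the last byte is least significant, giving 0x1C2D36EC63E6.
0x1C2D36EC63E6 = 30980520567782.

30980520567782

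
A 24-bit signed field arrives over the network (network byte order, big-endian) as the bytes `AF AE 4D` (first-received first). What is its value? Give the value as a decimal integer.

In big-endian order the high byte comes first in memory.
The bytes are already most-significant first: 0xAFAE4D.
Top bit is set, so as a signed 24-bit value this is 0xAFAE4D − 2^24 = -5263795.

-5263795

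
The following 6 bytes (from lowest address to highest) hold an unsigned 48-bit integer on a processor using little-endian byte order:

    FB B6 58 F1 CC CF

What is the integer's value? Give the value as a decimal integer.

In little-endian order the low byte comes first in memory.
Reassemble most-significant byte first: CF CC F1 58 B6 FB → 0xCFCCF158B6FB.
0xCFCCF158B6FB = 228479129401083.

228479129401083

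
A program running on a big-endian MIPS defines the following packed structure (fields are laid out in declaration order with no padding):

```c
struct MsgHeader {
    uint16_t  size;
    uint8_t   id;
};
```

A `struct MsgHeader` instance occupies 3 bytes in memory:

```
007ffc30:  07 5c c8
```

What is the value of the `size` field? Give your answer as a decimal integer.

1884

`size` is the first field, at byte offset 0, occupying 2 bytes.
Bytes at offsets 0..1: 07 5C.
Big-endian stores the most-significant byte at the lowest address.
The bytes are already most-significant first: 0x075C.
0x075C = 1884.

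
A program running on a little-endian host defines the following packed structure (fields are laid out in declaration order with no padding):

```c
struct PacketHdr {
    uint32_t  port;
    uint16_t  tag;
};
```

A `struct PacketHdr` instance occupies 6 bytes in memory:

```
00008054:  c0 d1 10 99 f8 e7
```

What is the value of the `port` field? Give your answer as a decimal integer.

`port` is the first field, at byte offset 0, occupying 4 bytes.
Bytes at offsets 0..3: C0 D1 10 99.
Little-endian stores the least-significant byte at the lowest address.
Reassemble most-significant byte first: 99 10 D1 C0 → 0x9910D1C0.
0x9910D1C0 = 2568016320.

2568016320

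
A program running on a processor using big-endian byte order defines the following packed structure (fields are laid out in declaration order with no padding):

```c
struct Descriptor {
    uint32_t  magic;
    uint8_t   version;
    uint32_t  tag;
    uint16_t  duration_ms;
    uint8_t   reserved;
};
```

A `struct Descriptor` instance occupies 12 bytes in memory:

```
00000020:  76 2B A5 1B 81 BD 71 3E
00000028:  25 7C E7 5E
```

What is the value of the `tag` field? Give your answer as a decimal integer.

3178315301

`tag` follows `magic` (4 B), `version` (1 B), so it starts at offset 4 + 1 = 5 and occupies 4 bytes.
Bytes at offsets 5..8: BD 71 3E 25.
Big-endian: lowest address holds the most-significant byte.
The bytes are already most-significant first: 0xBD713E25.
0xBD713E25 = 3178315301.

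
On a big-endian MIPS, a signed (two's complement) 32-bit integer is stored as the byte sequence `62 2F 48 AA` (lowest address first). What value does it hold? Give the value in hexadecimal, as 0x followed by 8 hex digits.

Big-endian stores the most-significant byte at the lowest address.
The bytes are already most-significant first: 0x622F48AA.

0x622F48AA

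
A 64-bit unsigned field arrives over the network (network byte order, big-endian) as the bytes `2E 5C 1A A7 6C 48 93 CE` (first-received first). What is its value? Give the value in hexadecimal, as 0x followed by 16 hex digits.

Big-endian stores the most-significant byte at the lowest address.
The bytes are already most-significant first: 0x2E5C1AA76C4893CE.

0x2E5C1AA76C4893CE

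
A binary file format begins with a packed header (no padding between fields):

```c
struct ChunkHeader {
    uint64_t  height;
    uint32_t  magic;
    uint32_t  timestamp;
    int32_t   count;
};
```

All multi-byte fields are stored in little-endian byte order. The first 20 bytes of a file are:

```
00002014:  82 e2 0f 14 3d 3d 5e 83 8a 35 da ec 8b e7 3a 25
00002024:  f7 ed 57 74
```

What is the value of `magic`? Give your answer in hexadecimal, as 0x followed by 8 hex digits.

0xECDA358A

`magic` follows `height` (8 bytes), so it starts at byte offset 8 and occupies 4 bytes.
Bytes at offsets 8..11: 8A 35 DA EC.
Little-endian: lowest address holds the least-significant byte.
Reassemble most-significant byte first: EC DA 35 8A → 0xECDA358A.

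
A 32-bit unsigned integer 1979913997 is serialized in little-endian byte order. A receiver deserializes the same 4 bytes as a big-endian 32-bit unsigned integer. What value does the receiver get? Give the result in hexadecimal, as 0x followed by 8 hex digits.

0x0D170376

1979913997 in 32-bit hexadecimal is 0x7603170D.
Stored little-endian, the bytes at ascending addresses are 0D 17 03 76.
Read back as big-endian, the last byte is least significant, giving 0x0D170376.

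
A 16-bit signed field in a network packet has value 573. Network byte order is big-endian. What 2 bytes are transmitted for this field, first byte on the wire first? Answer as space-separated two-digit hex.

573 in hexadecimal, padded to 16 bits, is 0x023D.
Split into bytes (most-significant first): 02 3D.
Big-endian stores the most-significant byte at the lowest address.
So the memory order matches the most-significant-first order: 02 3D.

02 3D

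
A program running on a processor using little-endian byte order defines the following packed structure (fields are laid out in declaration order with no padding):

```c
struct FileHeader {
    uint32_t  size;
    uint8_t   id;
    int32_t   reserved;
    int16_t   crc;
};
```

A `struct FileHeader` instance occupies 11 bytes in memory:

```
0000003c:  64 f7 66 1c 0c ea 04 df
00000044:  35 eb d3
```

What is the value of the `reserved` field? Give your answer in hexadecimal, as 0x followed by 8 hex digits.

`reserved` follows `size` (4 B), `id` (1 B), so it starts at offset 4 + 1 = 5 and occupies 4 bytes.
Bytes at offsets 5..8: EA 04 DF 35.
Little-endian stores the least-significant byte at the lowest address.
Reassemble most-significant byte first: 35 DF 04 EA → 0x35DF04EA.

0x35DF04EA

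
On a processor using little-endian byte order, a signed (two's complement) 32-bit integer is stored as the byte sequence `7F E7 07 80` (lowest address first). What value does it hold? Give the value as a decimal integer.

-2146965633

In little-endian order the low byte comes first in memory.
Reassemble most-significant byte first: 80 07 E7 7F → 0x8007E77F.
Top bit is set, so as a signed 32-bit value this is 0x8007E77F − 2^32 = -2146965633.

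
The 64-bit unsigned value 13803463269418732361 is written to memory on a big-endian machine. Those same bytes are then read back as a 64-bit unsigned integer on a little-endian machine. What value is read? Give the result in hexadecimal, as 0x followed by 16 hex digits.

13803463269418732361 in 64-bit hexadecimal is 0xBF8FC0B5ABDB0B49.
Stored big-endian, the bytes at ascending addresses are BF 8F C0 B5 AB DB 0B 49.
Read back as little-endian, the first byte is least significant, giving 0x490BDBABB5C08FBF.

0x490BDBABB5C08FBF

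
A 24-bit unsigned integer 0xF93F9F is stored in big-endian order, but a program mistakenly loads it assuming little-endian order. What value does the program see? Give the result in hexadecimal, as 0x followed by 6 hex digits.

0x9F3FF9

Stored big-endian, the bytes at ascending addresses are F9 3F 9F.
Read back as little-endian, the first byte is least significant, giving 0x9F3FF9.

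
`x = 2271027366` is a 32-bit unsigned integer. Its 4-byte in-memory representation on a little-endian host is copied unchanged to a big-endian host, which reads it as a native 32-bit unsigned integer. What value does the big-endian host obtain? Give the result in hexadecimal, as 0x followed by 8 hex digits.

0xA6205D87

2271027366 in 32-bit hexadecimal is 0x875D20A6.
Stored little-endian, the bytes at ascending addresses are A6 20 5D 87.
Read back as big-endian, the last byte is least significant, giving 0xA6205D87.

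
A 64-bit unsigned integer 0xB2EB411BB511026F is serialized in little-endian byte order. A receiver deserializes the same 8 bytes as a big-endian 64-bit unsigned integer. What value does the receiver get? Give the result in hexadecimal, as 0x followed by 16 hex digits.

Stored little-endian, the bytes at ascending addresses are 6F 02 11 B5 1B 41 EB B2.
Read back as big-endian, the last byte is least significant, giving 0x6F0211B51B41EBB2.

0x6F0211B51B41EBB2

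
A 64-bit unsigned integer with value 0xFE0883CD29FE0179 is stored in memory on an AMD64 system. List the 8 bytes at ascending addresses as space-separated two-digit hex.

Split into bytes (most-significant first): FE 08 83 CD 29 FE 01 79.
Little-endian stores the least-significant byte at the lowest address.
So at ascending addresses the bytes are 79 01 FE 29 CD 83 08 FE.

79 01 FE 29 CD 83 08 FE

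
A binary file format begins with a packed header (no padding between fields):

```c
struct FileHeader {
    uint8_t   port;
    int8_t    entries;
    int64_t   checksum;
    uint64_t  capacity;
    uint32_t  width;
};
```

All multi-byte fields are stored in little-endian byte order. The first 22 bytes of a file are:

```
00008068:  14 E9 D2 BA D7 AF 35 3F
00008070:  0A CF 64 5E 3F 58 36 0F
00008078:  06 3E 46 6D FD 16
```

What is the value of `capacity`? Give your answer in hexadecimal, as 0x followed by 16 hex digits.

`capacity` follows `port` (1 B), `entries` (1 B), `checksum` (8 B), so it starts at offset 1 + 1 + 8 = 10 and occupies 8 bytes.
Bytes at offsets 10..17: 64 5E 3F 58 36 0F 06 3E.
In little-endian order the low byte comes first in memory.
Reassemble most-significant byte first: 3E 06 0F 36 58 3F 5E 64 → 0x3E060F36583F5E64.

0x3E060F36583F5E64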